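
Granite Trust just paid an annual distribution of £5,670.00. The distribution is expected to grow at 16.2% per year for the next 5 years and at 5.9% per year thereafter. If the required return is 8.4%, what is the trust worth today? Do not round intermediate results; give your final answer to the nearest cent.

D_1 = 6588.54000
D_2 = 7655.88348
D_3 = 8896.13660
D_4 = 10337.31073
D_5 = 12011.95507
Terminal value at year 5: TV = D_5×(1+g_2)/(r−g_2) = 12720.66042/0.025 = 508826.41687
P_0 = D_1/(1+r)^1 + D_2/(1+r)^2 + D_3/(1+r)^3 + D_4/(1+r)^4 + D_5/(1+r)^5 + TV/(1+r)^5
    = 6077.98893 + 6515.33500 + 6984.15061 + 7486.70020 + 8025.41110 + 339956.41409 = 375045.99992

£375046.00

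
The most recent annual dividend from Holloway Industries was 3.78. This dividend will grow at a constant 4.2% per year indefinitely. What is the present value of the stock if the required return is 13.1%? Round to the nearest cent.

D₁ = D₀ × (1 + g) = 3.78 × 1.042 = 3.9388
Growing perpetuity: P = D₁ / (r − g) = 3.9388 / (0.131 − 0.042) = 44.26

44.26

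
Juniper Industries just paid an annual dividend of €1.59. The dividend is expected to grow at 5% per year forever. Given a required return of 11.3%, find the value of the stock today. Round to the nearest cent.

D₁ = D₀ × (1 + g) = €1.59 × 1.05 = €1.6695
Growing perpetuity: P = D₁ / (r − g) = €1.6695 / (0.113 − 0.05) = €26.50

€26.50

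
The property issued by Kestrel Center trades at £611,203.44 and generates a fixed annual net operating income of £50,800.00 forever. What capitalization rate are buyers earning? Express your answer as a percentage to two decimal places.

P = C/r ⇒ r = C/P = £50,800.00/£611,203.44 = 0.083115

8.31%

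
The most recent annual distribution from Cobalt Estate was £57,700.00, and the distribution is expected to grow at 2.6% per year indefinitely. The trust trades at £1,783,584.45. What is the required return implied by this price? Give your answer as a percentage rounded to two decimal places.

D₁ = £57,700.00 × 1.026 = £59,200.2000
P = D₁/(r − g) ⇒ r = D₁/P + g = £59,200.2000/£1,783,584.45 + 0.026 = 0.033192 + 0.026 = 0.059192

5.92%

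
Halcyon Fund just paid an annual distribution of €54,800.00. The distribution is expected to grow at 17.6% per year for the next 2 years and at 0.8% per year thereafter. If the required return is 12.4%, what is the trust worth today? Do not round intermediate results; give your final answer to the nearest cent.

€638595.85

D_1 = 64444.80000
D_2 = 75787.08480
Terminal value at year 2: TV = D_2×(1+g_2)/(r−g_2) = 76393.38148/0.116 = 658563.63343
P_0 = D_1/(1+r)^1 + D_2/(1+r)^2 + TV/(1+r)^2
    = 57335.23132 + 59987.75092 + 521272.87002 = 638595.85225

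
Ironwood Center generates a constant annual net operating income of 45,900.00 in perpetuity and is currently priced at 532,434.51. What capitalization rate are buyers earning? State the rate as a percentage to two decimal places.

8.62%

P = C/r ⇒ r = C/P = 45,900.00/532,434.51 = 0.086208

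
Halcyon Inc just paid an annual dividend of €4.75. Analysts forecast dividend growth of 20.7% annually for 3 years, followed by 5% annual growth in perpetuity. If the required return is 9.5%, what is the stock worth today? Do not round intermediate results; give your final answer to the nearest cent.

€165.81

D_1 = 5.73325
D_2 = 6.92003
D_3 = 8.35248
Terminal value at year 3: TV = D_3×(1+g_2)/(r−g_2) = 8.77010/0.045 = 194.89119
P_0 = D_1/(1+r)^1 + D_2/(1+r)^2 + D_3/(1+r)^3 + TV/(1+r)^3
    = 5.23584 + 5.77138 + 6.36170 + 148.43962 = 165.80855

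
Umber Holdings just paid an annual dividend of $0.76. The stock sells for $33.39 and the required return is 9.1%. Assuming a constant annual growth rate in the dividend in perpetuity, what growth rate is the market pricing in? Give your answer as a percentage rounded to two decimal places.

6.67%

P = D₀(1+g)/(r−g) ⇒ P(r−g) = D₀(1+g) ⇒ g(P+D₀) = P·r − D₀
g = (P·r − D₀)/(P + D₀) = ($33.39×0.091 − $0.76) / ($33.39 + $0.76) = 0.066720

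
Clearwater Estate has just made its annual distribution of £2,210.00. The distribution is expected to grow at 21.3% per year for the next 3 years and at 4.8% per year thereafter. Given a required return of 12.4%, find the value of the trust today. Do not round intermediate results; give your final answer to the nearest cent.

£46038.64

D_1 = 2680.73000
D_2 = 3251.72549
D_3 = 3944.34302
Terminal value at year 3: TV = D_3×(1+g_2)/(r−g_2) = 4133.67148/0.076 = 54390.41427
P_0 = D_1/(1+r)^1 + D_2/(1+r)^2 + D_3/(1+r)^3 + TV/(1+r)^3
    = 2384.99110 + 2573.83826 + 2777.63862 + 38302.17471 = 46038.64270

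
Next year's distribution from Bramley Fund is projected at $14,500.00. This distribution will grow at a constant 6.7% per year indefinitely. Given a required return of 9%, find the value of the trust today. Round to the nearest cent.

$630434.78

Growing perpetuity: P = D₁ / (r − g) = $14,500.0000 / (0.09 − 0.067) = $630,434.78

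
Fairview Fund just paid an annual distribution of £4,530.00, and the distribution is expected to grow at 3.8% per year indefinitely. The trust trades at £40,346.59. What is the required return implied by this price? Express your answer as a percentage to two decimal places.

15.45%

D₁ = £4,530.00 × 1.038 = £4,702.1400
P = D₁/(r − g) ⇒ r = D₁/P + g = £4,702.1400/£40,346.59 + 0.038 = 0.116544 + 0.038 = 0.154544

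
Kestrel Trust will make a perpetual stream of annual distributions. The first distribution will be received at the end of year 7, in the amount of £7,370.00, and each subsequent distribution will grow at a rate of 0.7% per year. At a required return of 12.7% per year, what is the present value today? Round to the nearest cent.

Value at end of year 6: C₁ / (r − g) = £7,370.00 / (0.127 − 0.007) = £61,416.6667
Discount to today: PV = £61,416.6667 / (1 + 0.127)^6 = £61,416.6667 / 2.049007 = £29,973.86

£29973.86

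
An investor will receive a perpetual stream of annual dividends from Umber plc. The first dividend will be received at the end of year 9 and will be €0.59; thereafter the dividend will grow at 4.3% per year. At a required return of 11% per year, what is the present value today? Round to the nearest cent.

Value at end of year 8: C₁ / (r − g) = €0.59 / (0.11 − 0.043) = €8.8060
Discount to today: PV = €8.8060 / (1 + 0.11)^8 = €8.8060 / 2.304538 = €3.82

€3.82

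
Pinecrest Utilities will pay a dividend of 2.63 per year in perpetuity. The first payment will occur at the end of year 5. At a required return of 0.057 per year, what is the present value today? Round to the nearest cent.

36.96

Value at end of year 4: C / r = 2.63 / 0.057 = 46.1404
Discount to today: PV = 46.1404 / (1 + 0.057)^4 = 46.1404 / 1.248245 = 36.96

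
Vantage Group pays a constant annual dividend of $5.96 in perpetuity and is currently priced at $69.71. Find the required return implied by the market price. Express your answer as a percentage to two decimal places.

P = C/r ⇒ r = C/P = $5.96/$69.71 = 0.085497

8.55%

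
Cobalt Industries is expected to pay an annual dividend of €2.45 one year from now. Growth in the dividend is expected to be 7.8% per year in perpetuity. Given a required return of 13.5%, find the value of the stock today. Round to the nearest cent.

€42.98

Growing perpetuity: P = D₁ / (r − g) = €2.4500 / (0.135 − 0.078) = €42.98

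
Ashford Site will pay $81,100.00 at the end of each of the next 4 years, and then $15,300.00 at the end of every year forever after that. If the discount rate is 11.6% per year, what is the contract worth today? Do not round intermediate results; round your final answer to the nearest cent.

$333449.58

PV of 4-year annuity: $81,100.00 × [1 − (1+0.116)^−4] / 0.116 = 248418.70220
Perpetuity value at year 4: $15,300.00 / 0.116 = 131896.55172
PV of perpetuity: 131896.55172 / (1+0.116)^4 = 85030.87794
Total PV = 248418.70220 + 85030.87794 = 333449.58014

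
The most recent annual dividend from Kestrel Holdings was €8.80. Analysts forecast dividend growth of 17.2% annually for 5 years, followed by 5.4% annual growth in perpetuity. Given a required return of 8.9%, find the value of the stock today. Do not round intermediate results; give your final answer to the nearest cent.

D_1 = 10.31360
D_2 = 12.08754
D_3 = 14.16660
D_4 = 16.60325
D_5 = 19.45901
Terminal value at year 5: TV = D_5×(1+g_2)/(r−g_2) = 20.50980/0.035 = 585.99417
P_0 = D_1/(1+r)^1 + D_2/(1+r)^2 + D_3/(1+r)^3 + D_4/(1+r)^4 + D_5/(1+r)^5 + TV/(1+r)^5
    = 9.47071 + 10.19253 + 10.96937 + 11.80542 + 12.70519 + 382.60787 = 437.75110

€437.75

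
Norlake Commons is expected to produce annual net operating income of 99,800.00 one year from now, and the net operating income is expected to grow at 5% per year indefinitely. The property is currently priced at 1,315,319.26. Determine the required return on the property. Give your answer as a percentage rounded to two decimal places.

12.59%

P = D₁/(r − g) ⇒ r = D₁/P + g = 99,800.0000/1,315,319.26 + 0.05 = 0.075875 + 0.05 = 0.125875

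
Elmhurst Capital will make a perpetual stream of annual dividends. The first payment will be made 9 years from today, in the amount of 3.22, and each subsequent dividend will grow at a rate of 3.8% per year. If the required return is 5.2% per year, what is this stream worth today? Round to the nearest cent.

Value at end of year 8: C₁ / (r − g) = 3.22 / (0.052 − 0.038) = 230.0000
Discount to today: PV = 230.0000 / (1 + 0.052)^8 = 230.0000 / 1.500120 = 153.32

153.32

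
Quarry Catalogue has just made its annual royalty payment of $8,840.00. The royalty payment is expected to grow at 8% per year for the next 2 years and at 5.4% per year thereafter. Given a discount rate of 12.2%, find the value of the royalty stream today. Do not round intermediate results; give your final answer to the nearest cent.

$143653.48

D_1 = 9547.20000
D_2 = 10310.97600
Terminal value at year 2: TV = D_2×(1+g_2)/(r−g_2) = 10867.76870/0.068 = 159820.12800
P_0 = D_1/(1+r)^1 + D_2/(1+r)^2 + TV/(1+r)^2
    = 8509.09091 + 8190.56879 + 126953.81624 = 143653.47594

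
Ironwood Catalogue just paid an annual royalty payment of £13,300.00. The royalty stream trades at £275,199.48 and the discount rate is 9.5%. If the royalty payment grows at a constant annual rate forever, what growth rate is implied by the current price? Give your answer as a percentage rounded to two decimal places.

4.45%

P = D₀(1+g)/(r−g) ⇒ P(r−g) = D₀(1+g) ⇒ g(P+D₀) = P·r − D₀
g = (P·r − D₀)/(P + D₀) = (£275,199.48×0.095 − £13,300.00) / (£275,199.48 + £13,300.00) = 0.044520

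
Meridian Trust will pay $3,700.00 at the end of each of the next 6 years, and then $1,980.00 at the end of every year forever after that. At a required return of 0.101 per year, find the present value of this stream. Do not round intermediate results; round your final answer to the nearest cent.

$27073.11

PV of 6-year annuity: $3,700.00 × [1 − (1+0.101)^−6] / 0.101 = 16067.35059
Perpetuity value at year 6: $1,980.00 / 0.101 = 19603.96040
PV of perpetuity: 19603.96040 / (1+0.101)^6 = 11005.75657
Total PV = 16067.35059 + 11005.75657 = 27073.10715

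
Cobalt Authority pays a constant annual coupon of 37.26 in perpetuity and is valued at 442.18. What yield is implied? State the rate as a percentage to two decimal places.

8.43%

P = C/r ⇒ r = C/P = 37.26/442.18 = 0.084264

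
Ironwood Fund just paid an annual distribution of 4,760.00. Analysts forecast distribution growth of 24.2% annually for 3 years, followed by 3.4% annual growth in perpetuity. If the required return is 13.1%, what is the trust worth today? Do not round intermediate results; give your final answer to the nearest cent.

84465.21

D_1 = 5911.92000
D_2 = 7342.60464
D_3 = 9119.51496
Terminal value at year 3: TV = D_3×(1+g_2)/(r−g_2) = 9429.57847/0.097 = 97212.14919
P_0 = D_1/(1+r)^1 + D_2/(1+r)^2 + D_3/(1+r)^3 + TV/(1+r)^3
    = 5227.16180 + 5740.17238 + 6303.53147 + 67194.34579 = 84465.21144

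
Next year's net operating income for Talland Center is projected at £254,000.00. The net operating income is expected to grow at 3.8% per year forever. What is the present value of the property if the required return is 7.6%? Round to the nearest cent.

£6684210.53

Growing perpetuity: P = D₁ / (r − g) = £254,000.0000 / (0.076 − 0.038) = £6,684,210.53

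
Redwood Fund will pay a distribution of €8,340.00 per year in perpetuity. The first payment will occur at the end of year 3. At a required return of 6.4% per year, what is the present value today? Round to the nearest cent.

€115107.29

Value at end of year 2: C / r = €8,340.00 / 0.064 = €130,312.5000
Discount to today: PV = €130,312.5000 / (1 + 0.064)^2 = €130,312.5000 / 1.132096 = €115,107.29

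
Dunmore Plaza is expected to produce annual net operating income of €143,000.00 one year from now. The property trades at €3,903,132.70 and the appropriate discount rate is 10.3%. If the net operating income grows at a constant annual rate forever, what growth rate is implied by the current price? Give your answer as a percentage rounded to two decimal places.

6.64%

P = D₁/(r−g) ⇒ g = r − D₁/P = 0.103 − €143,000.00/€3,903,132.70 = 0.066363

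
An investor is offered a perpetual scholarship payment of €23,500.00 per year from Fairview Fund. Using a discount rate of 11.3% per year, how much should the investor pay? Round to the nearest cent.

Level perpetuity: PV = C / r = €23,500.00 / 0.113 = €207,964.60

€207964.60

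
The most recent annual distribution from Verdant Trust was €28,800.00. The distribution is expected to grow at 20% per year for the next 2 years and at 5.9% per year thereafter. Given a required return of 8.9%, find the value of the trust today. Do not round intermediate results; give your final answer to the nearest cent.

D_1 = 34560.00000
D_2 = 41472.00000
Terminal value at year 2: TV = D_2×(1+g_2)/(r−g_2) = 43918.84800/0.03 = 1463961.60000
P_0 = D_1/(1+r)^1 + D_2/(1+r)^2 + TV/(1+r)^2
    = 31735.53719 + 34970.28891 + 1234451.19869 = 1301157.02479

€1301157.02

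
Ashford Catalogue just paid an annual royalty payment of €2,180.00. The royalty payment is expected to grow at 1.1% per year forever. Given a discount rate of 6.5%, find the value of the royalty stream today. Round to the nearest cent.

€40814.44

D₁ = D₀ × (1 + g) = €2,180.00 × 1.011 = €2,203.9800
Growing perpetuity: P = D₁ / (r − g) = €2,203.9800 / (0.065 − 0.011) = €40,814.44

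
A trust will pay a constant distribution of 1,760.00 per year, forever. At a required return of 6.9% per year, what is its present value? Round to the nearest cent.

Level perpetuity: PV = C / r = 1,760.00 / 0.069 = 25,507.25

25507.25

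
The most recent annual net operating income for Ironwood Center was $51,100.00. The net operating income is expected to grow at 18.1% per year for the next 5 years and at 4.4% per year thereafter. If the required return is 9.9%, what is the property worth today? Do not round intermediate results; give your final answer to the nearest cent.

$1708724.51

D_1 = 60349.10000
D_2 = 71272.28710
D_3 = 84172.57107
D_4 = 99407.80643
D_5 = 117400.61939
Terminal value at year 5: TV = D_5×(1+g_2)/(r−g_2) = 122566.24664/0.055 = 2228477.21172
P_0 = D_1/(1+r)^1 + D_2/(1+r)^2 + D_3/(1+r)^3 + D_4/(1+r)^4 + D_5/(1+r)^5 + TV/(1+r)^5
    = 54912.73885 + 59009.95868 + 63412.88553 + 68144.32922 + 73228.80146 + 1390015.79503 = 1708724.50877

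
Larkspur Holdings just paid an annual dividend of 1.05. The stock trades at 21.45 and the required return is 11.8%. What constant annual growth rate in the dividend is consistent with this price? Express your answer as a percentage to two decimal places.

6.58%

P = D₀(1+g)/(r−g) ⇒ P(r−g) = D₀(1+g) ⇒ g(P+D₀) = P·r − D₀
g = (P·r − D₀)/(P + D₀) = (21.45×0.118 − 1.05) / (21.45 + 1.05) = 0.065827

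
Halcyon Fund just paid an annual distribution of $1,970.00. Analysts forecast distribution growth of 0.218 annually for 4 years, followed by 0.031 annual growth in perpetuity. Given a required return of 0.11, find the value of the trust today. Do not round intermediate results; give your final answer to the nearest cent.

D_1 = 2399.46000
D_2 = 2922.54228
D_3 = 3559.65650
D_4 = 4335.66161
Terminal value at year 4: TV = D_4×(1+g_2)/(r−g_2) = 4470.06712/0.079 = 56583.12814
P_0 = D_1/(1+r)^1 + D_2/(1+r)^2 + D_3/(1+r)^3 + D_4/(1+r)^4 + TV/(1+r)^4
    = 2161.67568 + 2372.00088 + 2602.79015 + 2856.03460 + 37273.05912 = 47265.56042

$47265.56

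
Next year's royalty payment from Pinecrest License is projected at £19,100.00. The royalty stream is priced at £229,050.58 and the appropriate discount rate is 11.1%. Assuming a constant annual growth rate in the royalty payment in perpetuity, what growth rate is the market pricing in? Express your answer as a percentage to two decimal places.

2.76%

P = D₁/(r−g) ⇒ g = r − D₁/P = 0.111 − £19,100.00/£229,050.58 = 0.027612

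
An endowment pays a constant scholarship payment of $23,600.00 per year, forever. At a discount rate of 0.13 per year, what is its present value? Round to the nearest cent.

$181538.46

Level perpetuity: PV = C / r = $23,600.00 / 0.13 = $181,538.46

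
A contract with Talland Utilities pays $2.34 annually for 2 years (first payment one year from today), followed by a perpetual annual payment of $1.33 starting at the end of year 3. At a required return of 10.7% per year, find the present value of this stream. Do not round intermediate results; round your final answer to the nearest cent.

PV of 2-year annuity: $2.34 × [1 − (1+0.107)^−2] / 0.107 = 4.02333
Perpetuity value at year 2: $1.33 / 0.107 = 12.42991
PV of perpetuity: 12.42991 / (1+0.107)^2 = 10.14314
Total PV = 4.02333 + 10.14314 = 14.16647

$14.17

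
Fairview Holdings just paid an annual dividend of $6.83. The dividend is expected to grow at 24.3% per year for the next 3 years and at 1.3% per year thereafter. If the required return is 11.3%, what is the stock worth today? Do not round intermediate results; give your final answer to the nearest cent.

D_1 = 8.48969
D_2 = 10.55268
D_3 = 13.11699
Terminal value at year 3: TV = D_3×(1+g_2)/(r−g_2) = 13.28751/0.1 = 132.87508
P_0 = D_1/(1+r)^1 + D_2/(1+r)^2 + D_3/(1+r)^3 + TV/(1+r)^3
    = 7.62775 + 8.51869 + 9.51368 + 96.37359 = 122.03371

$122.03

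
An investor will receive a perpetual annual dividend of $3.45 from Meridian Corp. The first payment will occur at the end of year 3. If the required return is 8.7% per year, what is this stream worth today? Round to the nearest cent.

Value at end of year 2: C / r = $3.45 / 0.087 = $39.6552
Discount to today: PV = $39.6552 / (1 + 0.087)^2 = $39.6552 / 1.181569 = $33.56

$33.56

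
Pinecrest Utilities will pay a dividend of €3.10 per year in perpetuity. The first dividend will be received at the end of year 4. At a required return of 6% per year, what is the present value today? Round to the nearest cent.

€43.38

Value at end of year 3: C / r = €3.10 / 0.06 = €51.6667
Discount to today: PV = €51.6667 / (1 + 0.06)^3 = €51.6667 / 1.191016 = €43.38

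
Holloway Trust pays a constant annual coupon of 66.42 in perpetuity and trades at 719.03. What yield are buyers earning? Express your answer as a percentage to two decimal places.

9.24%

P = C/r ⇒ r = C/P = 66.42/719.03 = 0.092374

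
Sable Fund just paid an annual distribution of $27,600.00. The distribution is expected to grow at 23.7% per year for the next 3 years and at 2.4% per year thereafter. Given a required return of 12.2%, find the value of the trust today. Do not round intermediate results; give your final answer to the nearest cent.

$487430.73

D_1 = 34141.20000
D_2 = 42232.66440
D_3 = 52241.80586
Terminal value at year 3: TV = D_3×(1+g_2)/(r−g_2) = 53495.60920/0.098 = 545873.56330
P_0 = D_1/(1+r)^1 + D_2/(1+r)^2 + D_3/(1+r)^3 + TV/(1+r)^3
    = 30428.87701 + 33547.70130 + 36986.19118 + 386467.95683 = 487430.72631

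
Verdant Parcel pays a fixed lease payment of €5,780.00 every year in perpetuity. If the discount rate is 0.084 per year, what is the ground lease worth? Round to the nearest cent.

€68809.52

Level perpetuity: PV = C / r = €5,780.00 / 0.084 = €68,809.52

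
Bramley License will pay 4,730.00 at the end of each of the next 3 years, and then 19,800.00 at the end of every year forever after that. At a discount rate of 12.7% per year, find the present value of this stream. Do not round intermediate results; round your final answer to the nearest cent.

PV of 3-year annuity: 4,730.00 × [1 − (1+0.127)^−3] / 0.127 = 11225.38982
Perpetuity value at year 3: 19,800.00 / 0.127 = 155905.51181
PV of perpetuity: 155905.51181 / (1+0.127)^3 = 108915.50793
Total PV = 11225.38982 + 108915.50793 = 120140.89775

120140.90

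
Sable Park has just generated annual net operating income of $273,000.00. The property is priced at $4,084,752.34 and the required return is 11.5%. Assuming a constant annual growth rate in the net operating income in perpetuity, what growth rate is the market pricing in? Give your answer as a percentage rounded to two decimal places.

4.51%

P = D₀(1+g)/(r−g) ⇒ P(r−g) = D₀(1+g) ⇒ g(P+D₀) = P·r − D₀
g = (P·r − D₀)/(P + D₀) = ($4,084,752.34×0.115 − $273,000.00) / ($4,084,752.34 + $273,000.00) = 0.045149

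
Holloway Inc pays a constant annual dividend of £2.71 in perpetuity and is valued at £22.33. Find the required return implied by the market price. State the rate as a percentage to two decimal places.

12.14%

P = C/r ⇒ r = C/P = £2.71/£22.33 = 0.121361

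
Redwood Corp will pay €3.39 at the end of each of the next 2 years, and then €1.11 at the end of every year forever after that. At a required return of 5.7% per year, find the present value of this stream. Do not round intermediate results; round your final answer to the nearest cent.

€23.67

PV of 2-year annuity: €3.39 × [1 − (1+0.057)^−2] / 0.057 = 6.24143
Perpetuity value at year 2: €1.11 / 0.057 = 19.47368
PV of perpetuity: 19.47368 / (1+0.057)^2 = 17.43003
Total PV = 6.24143 + 17.43003 = 23.67146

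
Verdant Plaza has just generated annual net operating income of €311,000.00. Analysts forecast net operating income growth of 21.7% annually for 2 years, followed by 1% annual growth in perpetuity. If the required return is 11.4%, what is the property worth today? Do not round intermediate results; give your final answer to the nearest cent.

D_1 = 378487.00000
D_2 = 460618.67900
Terminal value at year 2: TV = D_2×(1+g_2)/(r−g_2) = 465224.86579/0.104 = 4473316.01721
P_0 = D_1/(1+r)^1 + D_2/(1+r)^2 + TV/(1+r)^2
    = 339754.93716 + 371168.54446 + 3604617.59523 = 4315541.07685

€4315541.08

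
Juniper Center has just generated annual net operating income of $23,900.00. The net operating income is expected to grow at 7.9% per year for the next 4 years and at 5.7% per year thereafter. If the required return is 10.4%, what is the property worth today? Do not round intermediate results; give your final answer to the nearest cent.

$580747.49

D_1 = 25788.10000
D_2 = 27825.35990
D_3 = 30023.56333
D_4 = 32395.42484
Terminal value at year 4: TV = D_4×(1+g_2)/(r−g_2) = 34241.96405/0.047 = 728552.42662
P_0 = D_1/(1+r)^1 + D_2/(1+r)^2 + D_3/(1+r)^3 + D_4/(1+r)^4 + TV/(1+r)^4
    = 23358.78623 + 22829.82821 + 22312.84840 + 21807.57557 + 490438.45483 = 580747.49325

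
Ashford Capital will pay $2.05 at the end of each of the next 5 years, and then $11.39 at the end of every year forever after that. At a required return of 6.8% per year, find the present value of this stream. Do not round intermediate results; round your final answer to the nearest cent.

PV of 5-year annuity: $2.05 × [1 − (1+0.068)^−5] / 0.068 = 8.45061
Perpetuity value at year 5: $11.39 / 0.068 = 167.50000
PV of perpetuity: 167.50000 / (1+0.068)^5 = 120.54759
Total PV = 8.45061 + 120.54759 = 128.99820

$129.00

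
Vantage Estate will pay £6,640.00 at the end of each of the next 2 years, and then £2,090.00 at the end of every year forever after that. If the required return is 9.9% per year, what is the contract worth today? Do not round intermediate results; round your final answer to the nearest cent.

PV of 2-year annuity: £6,640.00 × [1 − (1+0.099)^−2] / 0.099 = 11539.45062
Perpetuity value at year 2: £2,090.00 / 0.099 = 21111.11111
PV of perpetuity: 21111.11111 / (1+0.099)^2 = 17478.96476
Total PV = 11539.45062 + 17478.96476 = 29018.41538

£29018.42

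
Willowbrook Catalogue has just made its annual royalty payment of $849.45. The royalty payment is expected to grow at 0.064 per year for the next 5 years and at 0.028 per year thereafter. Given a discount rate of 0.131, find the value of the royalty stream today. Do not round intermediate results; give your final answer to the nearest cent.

$9796.72

D_1 = 903.81480
D_2 = 961.65895
D_3 = 1023.20512
D_4 = 1088.69025
D_5 = 1158.36642
Terminal value at year 5: TV = D_5×(1+g_2)/(r−g_2) = 1190.80068/0.103 = 11561.17168
P_0 = D_1/(1+r)^1 + D_2/(1+r)^2 + D_3/(1+r)^3 + D_4/(1+r)^4 + D_5/(1+r)^5 + TV/(1+r)^5
    = 799.12891 + 751.78883 + 707.25315 + 665.35575 + 625.94033 + 6247.24914 = 9796.71611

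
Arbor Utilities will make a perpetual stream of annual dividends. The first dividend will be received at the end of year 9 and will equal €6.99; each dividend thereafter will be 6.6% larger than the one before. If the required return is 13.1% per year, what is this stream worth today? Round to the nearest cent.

€40.17

Value at end of year 8: C₁ / (r − g) = €6.99 / (0.131 − 0.066) = €107.5385
Discount to today: PV = €107.5385 / (1 + 0.131)^8 = €107.5385 / 2.677323 = €40.17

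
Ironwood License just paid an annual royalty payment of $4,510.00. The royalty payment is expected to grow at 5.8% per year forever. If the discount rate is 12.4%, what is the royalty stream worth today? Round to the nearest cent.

D₁ = D₀ × (1 + g) = $4,510.00 × 1.058 = $4,771.5800
Growing perpetuity: P = D₁ / (r − g) = $4,771.5800 / (0.124 − 0.058) = $72,296.67

$72296.67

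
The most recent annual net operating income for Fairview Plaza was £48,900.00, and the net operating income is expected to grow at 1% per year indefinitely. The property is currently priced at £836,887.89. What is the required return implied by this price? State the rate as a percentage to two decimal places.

D₁ = £48,900.00 × 1.01 = £49,389.0000
P = D₁/(r − g) ⇒ r = D₁/P + g = £49,389.0000/£836,887.89 + 0.01 = 0.059015 + 0.01 = 0.069015

6.90%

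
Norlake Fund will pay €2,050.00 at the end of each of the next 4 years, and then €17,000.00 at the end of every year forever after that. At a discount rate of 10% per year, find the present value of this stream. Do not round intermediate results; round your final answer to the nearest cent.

€122610.51

PV of 4-year annuity: €2,050.00 × [1 − (1+0.1)^−4] / 0.1 = 6498.22417
Perpetuity value at year 4: €17,000.00 / 0.1 = 170000.00000
PV of perpetuity: 170000.00000 / (1+0.1)^4 = 116112.28741
Total PV = 6498.22417 + 116112.28741 = 122610.51158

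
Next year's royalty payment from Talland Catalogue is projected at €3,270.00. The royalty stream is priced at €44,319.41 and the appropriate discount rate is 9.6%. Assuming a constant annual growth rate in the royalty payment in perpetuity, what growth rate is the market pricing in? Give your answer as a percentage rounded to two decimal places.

2.22%

P = D₁/(r−g) ⇒ g = r − D₁/P = 0.096 − €3,270.00/€44,319.41 = 0.022217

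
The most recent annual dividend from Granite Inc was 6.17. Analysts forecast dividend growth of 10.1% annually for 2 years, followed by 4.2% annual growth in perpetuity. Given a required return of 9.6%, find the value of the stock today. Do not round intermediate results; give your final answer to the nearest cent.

D_1 = 6.79317
D_2 = 7.47928
Terminal value at year 2: TV = D_2×(1+g_2)/(r−g_2) = 7.79341/0.054 = 144.32241
P_0 = D_1/(1+r)^1 + D_2/(1+r)^2 + TV/(1+r)^2
    = 6.19815 + 6.22642 + 120.14692 = 132.57149

132.57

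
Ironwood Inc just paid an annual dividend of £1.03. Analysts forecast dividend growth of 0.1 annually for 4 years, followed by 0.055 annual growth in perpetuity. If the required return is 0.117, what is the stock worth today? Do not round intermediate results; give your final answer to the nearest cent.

D_1 = 1.13300
D_2 = 1.24630
D_3 = 1.37093
D_4 = 1.50802
Terminal value at year 4: TV = D_4×(1+g_2)/(r−g_2) = 1.59096/0.062 = 25.66071
P_0 = D_1/(1+r)^1 + D_2/(1+r)^2 + D_3/(1+r)^3 + D_4/(1+r)^4 + TV/(1+r)^4
    = 1.01432 + 0.99889 + 0.98368 + 0.96871 + 16.48375 = 20.44936

£20.45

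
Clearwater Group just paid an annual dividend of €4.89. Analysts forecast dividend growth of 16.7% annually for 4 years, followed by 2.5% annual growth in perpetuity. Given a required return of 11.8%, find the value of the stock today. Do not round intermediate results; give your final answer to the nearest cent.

D_1 = 5.70663
D_2 = 6.65964
D_3 = 7.77180
D_4 = 9.06969
Terminal value at year 4: TV = D_4×(1+g_2)/(r−g_2) = 9.29643/0.093 = 99.96160
P_0 = D_1/(1+r)^1 + D_2/(1+r)^2 + D_3/(1+r)^3 + D_4/(1+r)^4 + TV/(1+r)^4
    = 5.10432 + 5.32803 + 5.56155 + 5.80531 + 63.98320 = 85.78242

€85.78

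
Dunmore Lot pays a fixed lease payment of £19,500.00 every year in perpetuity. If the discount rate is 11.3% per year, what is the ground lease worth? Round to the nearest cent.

Level perpetuity: PV = C / r = £19,500.00 / 0.113 = £172,566.37

£172566.37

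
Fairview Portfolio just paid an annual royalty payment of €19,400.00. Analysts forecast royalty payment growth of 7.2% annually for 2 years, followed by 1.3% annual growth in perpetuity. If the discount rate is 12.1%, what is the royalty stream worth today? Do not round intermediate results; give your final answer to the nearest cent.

D_1 = 20796.80000
D_2 = 22294.16960
Terminal value at year 2: TV = D_2×(1+g_2)/(r−g_2) = 22583.99380/0.108 = 209111.05375
P_0 = D_1/(1+r)^1 + D_2/(1+r)^2 + TV/(1+r)^2
    = 18552.00714 + 17741.08087 + 166404.76775 = 202697.85575

€202697.86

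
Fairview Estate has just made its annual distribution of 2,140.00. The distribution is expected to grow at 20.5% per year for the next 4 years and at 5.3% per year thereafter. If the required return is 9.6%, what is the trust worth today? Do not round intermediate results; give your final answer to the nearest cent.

87484.39

D_1 = 2578.70000
D_2 = 3107.33350
D_3 = 3744.33687
D_4 = 4511.92593
Terminal value at year 4: TV = D_4×(1+g_2)/(r−g_2) = 4751.05800/0.043 = 110489.72092
P_0 = D_1/(1+r)^1 + D_2/(1+r)^2 + D_3/(1+r)^3 + D_4/(1+r)^4 + TV/(1+r)^4
    = 2352.82847 + 2586.82327 + 2844.08945 + 3126.94141 + 76573.70485 = 87484.38746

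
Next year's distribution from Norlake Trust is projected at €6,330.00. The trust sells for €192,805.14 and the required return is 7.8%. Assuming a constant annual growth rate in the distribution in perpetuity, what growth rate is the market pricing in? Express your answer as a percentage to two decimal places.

4.52%

P = D₁/(r−g) ⇒ g = r − D₁/P = 0.078 − €6,330.00/€192,805.14 = 0.045169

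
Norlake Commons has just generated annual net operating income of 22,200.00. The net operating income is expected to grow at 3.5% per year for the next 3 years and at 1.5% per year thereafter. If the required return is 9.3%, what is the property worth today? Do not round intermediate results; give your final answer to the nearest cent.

305071.38

D_1 = 22977.00000
D_2 = 23781.19500
D_3 = 24613.53682
Terminal value at year 3: TV = D_3×(1+g_2)/(r−g_2) = 24982.73988/0.078 = 320291.53689
P_0 = D_1/(1+r)^1 + D_2/(1+r)^2 + D_3/(1+r)^3 + TV/(1+r)^3
    = 21021.95791 + 19906.42858 + 18850.09477 + 245292.89989 = 305071.38115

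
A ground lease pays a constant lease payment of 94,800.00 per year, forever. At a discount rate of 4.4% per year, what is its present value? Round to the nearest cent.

Level perpetuity: PV = C / r = 94,800.00 / 0.044 = 2,154,545.45

2154545.45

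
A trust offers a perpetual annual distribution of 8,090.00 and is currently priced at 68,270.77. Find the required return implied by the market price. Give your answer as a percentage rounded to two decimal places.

P = C/r ⇒ r = C/P = 8,090.00/68,270.77 = 0.118499

11.85%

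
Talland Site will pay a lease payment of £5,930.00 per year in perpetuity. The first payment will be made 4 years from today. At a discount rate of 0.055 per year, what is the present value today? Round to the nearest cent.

£91819.44

Value at end of year 3: C / r = £5,930.00 / 0.055 = £107,818.1818
Discount to today: PV = £107,818.1818 / (1 + 0.055)^3 = £107,818.1818 / 1.174241 = £91,819.44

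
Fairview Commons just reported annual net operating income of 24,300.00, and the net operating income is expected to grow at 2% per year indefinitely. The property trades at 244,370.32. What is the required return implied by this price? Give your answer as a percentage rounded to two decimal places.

D₁ = 24,300.00 × 1.02 = 24,786.0000
P = D₁/(r − g) ⇒ r = D₁/P + g = 24,786.0000/244,370.32 + 0.02 = 0.101428 + 0.02 = 0.121428

12.14%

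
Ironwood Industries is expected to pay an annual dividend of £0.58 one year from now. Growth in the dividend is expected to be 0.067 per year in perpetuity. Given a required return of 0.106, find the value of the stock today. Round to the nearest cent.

£14.87

Growing perpetuity: P = D₁ / (r − g) = £0.5800 / (0.106 − 0.067) = £14.87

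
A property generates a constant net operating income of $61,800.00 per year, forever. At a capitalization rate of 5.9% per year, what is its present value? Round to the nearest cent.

Level perpetuity: PV = C / r = $61,800.00 / 0.059 = $1,047,457.63

$1047457.63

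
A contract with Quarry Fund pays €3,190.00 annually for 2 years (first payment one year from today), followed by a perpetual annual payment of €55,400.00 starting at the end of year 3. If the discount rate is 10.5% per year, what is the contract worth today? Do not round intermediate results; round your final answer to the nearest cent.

€437611.02

PV of 2-year annuity: €3,190.00 × [1 − (1+0.105)^−2] / 0.105 = 5499.43695
Perpetuity value at year 2: €55,400.00 / 0.105 = 527619.04762
PV of perpetuity: 527619.04762 / (1+0.105)^2 = 432111.58463
Total PV = 5499.43695 + 432111.58463 = 437611.02158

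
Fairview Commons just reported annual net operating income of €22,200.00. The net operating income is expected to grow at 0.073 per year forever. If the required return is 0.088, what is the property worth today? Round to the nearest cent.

€1588040.00

D₁ = D₀ × (1 + g) = €22,200.00 × 1.073 = €23,820.6000
Growing perpetuity: P = D₁ / (r − g) = €23,820.6000 / (0.088 − 0.073) = €1,588,040.00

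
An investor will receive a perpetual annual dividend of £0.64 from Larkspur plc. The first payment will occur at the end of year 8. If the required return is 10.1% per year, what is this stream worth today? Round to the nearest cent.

Value at end of year 7: C / r = £0.64 / 0.101 = £6.3366
Discount to today: PV = £6.3366 / (1 + 0.101)^7 = £6.3366 / 1.961152 = £3.23

£3.23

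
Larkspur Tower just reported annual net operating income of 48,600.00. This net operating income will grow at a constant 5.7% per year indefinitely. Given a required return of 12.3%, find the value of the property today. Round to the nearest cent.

778336.36

D₁ = D₀ × (1 + g) = 48,600.00 × 1.057 = 51,370.2000
Growing perpetuity: P = D₁ / (r − g) = 51,370.2000 / (0.123 − 0.057) = 778,336.36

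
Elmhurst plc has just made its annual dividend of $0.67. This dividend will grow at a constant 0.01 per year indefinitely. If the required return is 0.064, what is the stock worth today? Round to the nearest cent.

$12.53

D₁ = D₀ × (1 + g) = $0.67 × 1.01 = $0.6767
Growing perpetuity: P = D₁ / (r − g) = $0.6767 / (0.064 − 0.01) = $12.53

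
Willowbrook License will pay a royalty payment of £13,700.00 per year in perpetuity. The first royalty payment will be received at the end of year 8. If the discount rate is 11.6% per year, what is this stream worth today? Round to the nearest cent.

Value at end of year 7: C / r = £13,700.00 / 0.116 = £118,103.4483
Discount to today: PV = £118,103.4483 / (1 + 0.116)^7 = £118,103.4483 / 2.156003 = £54,778.89

£54778.89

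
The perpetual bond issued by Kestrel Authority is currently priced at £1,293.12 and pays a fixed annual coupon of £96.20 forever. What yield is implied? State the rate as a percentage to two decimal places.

P = C/r ⇒ r = C/P = £96.20/£1,293.12 = 0.074394

7.44%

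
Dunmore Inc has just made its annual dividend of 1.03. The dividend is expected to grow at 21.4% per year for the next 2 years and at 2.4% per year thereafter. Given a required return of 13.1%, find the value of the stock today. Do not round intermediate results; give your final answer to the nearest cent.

13.65

D_1 = 1.25042
D_2 = 1.51801
Terminal value at year 2: TV = D_2×(1+g_2)/(r−g_2) = 1.55444/0.107 = 14.52750
P_0 = D_1/(1+r)^1 + D_2/(1+r)^2 + TV/(1+r)^2
    = 1.10559 + 1.18672 + 11.35705 = 13.64936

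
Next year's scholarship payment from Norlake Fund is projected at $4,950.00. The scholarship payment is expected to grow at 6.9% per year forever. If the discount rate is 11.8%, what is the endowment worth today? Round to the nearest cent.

Growing perpetuity: P = D₁ / (r − g) = $4,950.0000 / (0.118 − 0.069) = $101,020.41

$101020.41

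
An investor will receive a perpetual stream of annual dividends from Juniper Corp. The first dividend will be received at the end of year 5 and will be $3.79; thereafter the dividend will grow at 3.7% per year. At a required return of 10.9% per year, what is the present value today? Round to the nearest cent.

$34.80

Value at end of year 4: C₁ / (r − g) = $3.79 / (0.109 − 0.037) = $52.6389
Discount to today: PV = $52.6389 / (1 + 0.109)^4 = $52.6389 / 1.512607 = $34.80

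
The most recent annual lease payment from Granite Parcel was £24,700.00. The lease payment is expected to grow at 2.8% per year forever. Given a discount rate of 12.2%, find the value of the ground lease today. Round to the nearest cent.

£270123.40

D₁ = D₀ × (1 + g) = £24,700.00 × 1.028 = £25,391.6000
Growing perpetuity: P = D₁ / (r − g) = £25,391.6000 / (0.122 − 0.028) = £270,123.40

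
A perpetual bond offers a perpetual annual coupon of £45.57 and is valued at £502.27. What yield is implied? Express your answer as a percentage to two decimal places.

P = C/r ⇒ r = C/P = £45.57/£502.27 = 0.090728

9.07%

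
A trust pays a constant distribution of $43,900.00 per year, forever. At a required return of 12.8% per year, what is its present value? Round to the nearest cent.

$342968.75

Level perpetuity: PV = C / r = $43,900.00 / 0.128 = $342,968.75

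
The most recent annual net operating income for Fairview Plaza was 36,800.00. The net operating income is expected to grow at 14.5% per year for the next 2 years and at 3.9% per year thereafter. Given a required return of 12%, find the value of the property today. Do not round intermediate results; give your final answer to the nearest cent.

569430.51

D_1 = 42136.00000
D_2 = 48245.72000
Terminal value at year 2: TV = D_2×(1+g_2)/(r−g_2) = 50127.30308/0.081 = 618855.59358
P_0 = D_1/(1+r)^1 + D_2/(1+r)^2 + TV/(1+r)^2
    = 37621.42857 + 38461.19260 + 493347.89029 = 569430.51146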